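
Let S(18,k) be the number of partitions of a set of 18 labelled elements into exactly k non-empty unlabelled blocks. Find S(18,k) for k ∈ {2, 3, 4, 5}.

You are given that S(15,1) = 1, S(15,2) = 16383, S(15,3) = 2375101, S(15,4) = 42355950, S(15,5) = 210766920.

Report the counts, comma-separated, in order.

131071, 64439010, 2798806985, 28958095545

@16  (16,1):1·1+0→1, (16,2):16383·2+1→32767, (16,3):2375101·3+16383→7141686, (16,4):42355950·4+2375101→171798901, (16,5):210766920·5+42355950→1096190550
@17  (17,1):1·1+0→1, (17,2):32767·2+1→65535, (17,3):7141686·3+32767→21457825, (17,4):171798901·4+7141686→694337290, (17,5):1096190550·5+171798901→5652751651
@18  (18,2):65535·2+1→131071, (18,3):21457825·3+65535→64439010, (18,4):694337290·4+21457825→2798806985, (18,5):5652751651·5+694337290→28958095545
Read S(18,2) = 131071, S(18,3) = 64439010, S(18,4) = 2798806985, S(18,5) = 28958095545.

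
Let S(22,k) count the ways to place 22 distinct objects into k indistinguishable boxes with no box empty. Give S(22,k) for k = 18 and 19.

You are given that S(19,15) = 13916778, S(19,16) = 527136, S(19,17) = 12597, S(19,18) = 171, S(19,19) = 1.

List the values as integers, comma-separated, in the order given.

53374629, 1389850

row 20: T[20][16]=16·527136+13916778=22350954  T[20][17]=17·12597+527136=741285  T[20][18]=18·171+12597=15675  T[20][19]=19·1+171=190
row 21: T[21][17]=17·741285+22350954=34952799  T[21][18]=18·15675+741285=1023435  T[21][19]=19·190+15675=19285
row 22: T[22][18]=18·1023435+34952799=53374629  T[22][19]=19·19285+1023435=1389850
Read S(22,18) = 53374629, S(22,19) = 1389850.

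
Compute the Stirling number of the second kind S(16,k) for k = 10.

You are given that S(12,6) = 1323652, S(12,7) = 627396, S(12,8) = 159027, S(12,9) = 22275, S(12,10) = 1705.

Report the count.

193754990

[13] T[13,7]:7*627396+1323652=5715424 · T[13,8]:8*159027+627396=1899612 · T[13,9]:9*22275+159027=359502 · T[13,10]:10*1705+22275=39325
[14] T[14,8]:8*1899612+5715424=20912320 · T[14,9]:9*359502+1899612=5135130 · T[14,10]:10*39325+359502=752752
[15] T[15,9]:9*5135130+20912320=67128490 · T[15,10]:10*752752+5135130=12662650
[16] T[16,10]:10*12662650+67128490=193754990
Read S(16,10) = 193754990.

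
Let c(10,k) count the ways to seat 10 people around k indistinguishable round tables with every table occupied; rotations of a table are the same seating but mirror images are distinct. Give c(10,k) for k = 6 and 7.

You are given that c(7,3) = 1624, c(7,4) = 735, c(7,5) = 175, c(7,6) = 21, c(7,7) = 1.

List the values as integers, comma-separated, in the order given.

@8  (8,4):735·7+1624→6769, (8,5):175·7+735→1960, (8,6):21·7+175→322, (8,7):1·7+21→28
@9  (9,5):1960·8+6769→22449, (9,6):322·8+1960→4536, (9,7):28·8+322→546
@10  (10,6):4536·9+22449→63273, (10,7):546·9+4536→9450
Read c(10,6) = 63273, c(10,7) = 9450.

63273, 9450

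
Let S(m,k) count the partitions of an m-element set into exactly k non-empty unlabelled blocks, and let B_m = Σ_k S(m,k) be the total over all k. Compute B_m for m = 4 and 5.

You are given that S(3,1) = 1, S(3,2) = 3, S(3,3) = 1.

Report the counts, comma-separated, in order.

15, 52

i=4: T(4,1)=0+1·1=1 | T(4,2)=1+2·3=7 | T(4,3)=3+3·1=6 | T(4,4)=1+4·0=1
i=5: T(5,1)=0+1·1=1 | T(5,2)=1+2·7=15 | T(5,3)=7+3·6=25 | T(5,4)=6+4·1=10 | T(5,5)=1+5·0=1
B_4 = ΣS(4,k) = 1+7+6+1 = 15
B_5 = ΣS(5,k) = 1+15+25+10+1 = 52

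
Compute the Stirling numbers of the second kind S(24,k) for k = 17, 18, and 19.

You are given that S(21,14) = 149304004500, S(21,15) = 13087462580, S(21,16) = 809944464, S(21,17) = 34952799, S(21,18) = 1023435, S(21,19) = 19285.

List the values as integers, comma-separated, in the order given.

[22] T[22,15]:15*13087462580+149304004500=345615943200 · T[22,16]:16*809944464+13087462580=26046574004 · T[22,17]:17*34952799+809944464=1404142047 · T[22,18]:18*1023435+34952799=53374629 · T[22,19]:19*19285+1023435=1389850
[23] T[23,16]:16*26046574004+345615943200=762361127264 · T[23,17]:17*1404142047+26046574004=49916988803 · T[23,18]:18*53374629+1404142047=2364885369 · T[23,19]:19*1389850+53374629=79781779
[24] T[24,17]:17*49916988803+762361127264=1610949936915 · T[24,18]:18*2364885369+49916988803=92484925445 · T[24,19]:19*79781779+2364885369=3880739170
Read S(24,17) = 1610949936915, S(24,18) = 92484925445, S(24,19) = 3880739170.

1610949936915, 92484925445, 3880739170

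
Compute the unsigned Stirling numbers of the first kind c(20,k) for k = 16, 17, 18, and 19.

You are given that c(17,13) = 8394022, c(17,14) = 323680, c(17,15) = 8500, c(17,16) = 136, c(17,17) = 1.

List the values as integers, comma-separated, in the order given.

i=18: T(18,14)=8394022+17·323680=13896582 | T(18,15)=323680+17·8500=468180 | T(18,16)=8500+17·136=10812 | T(18,17)=136+17·1=153 | T(18,18)=1+17·0=1
i=19: T(19,15)=13896582+18·468180=22323822 | T(19,16)=468180+18·10812=662796 | T(19,17)=10812+18·153=13566 | T(19,18)=153+18·1=171 | T(19,19)=1+18·0=1
i=20: T(20,16)=22323822+19·662796=34916946 | T(20,17)=662796+19·13566=920550 | T(20,18)=13566+19·171=16815 | T(20,19)=171+19·1=190
Read c(20,16) = 34916946, c(20,17) = 920550, c(20,18) = 16815, c(20,19) = 190.

34916946, 920550, 16815, 190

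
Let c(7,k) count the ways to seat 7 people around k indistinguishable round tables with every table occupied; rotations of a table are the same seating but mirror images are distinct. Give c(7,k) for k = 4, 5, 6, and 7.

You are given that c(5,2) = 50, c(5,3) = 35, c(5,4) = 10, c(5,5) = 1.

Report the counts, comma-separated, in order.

[6] T[6,3]:5*35+50=225 · T[6,4]:5*10+35=85 · T[6,5]:5*1+10=15 · T[6,6]:5*0+1=1
[7] T[7,4]:6*85+225=735 · T[7,5]:6*15+85=175 · T[7,6]:6*1+15=21 · T[7,7]:6*0+1=1
Read c(7,4) = 735, c(7,5) = 175, c(7,6) = 21, c(7,7) = 1.

735, 175, 21, 1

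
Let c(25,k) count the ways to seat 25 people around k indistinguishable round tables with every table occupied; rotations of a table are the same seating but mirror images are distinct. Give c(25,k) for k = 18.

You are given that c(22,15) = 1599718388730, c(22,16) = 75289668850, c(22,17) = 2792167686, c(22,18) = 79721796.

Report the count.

@23  (23,16):75289668850·22+1599718388730→3256091103430, (23,17):2792167686·22+75289668850→136717357942, (23,18):79721796·22+2792167686→4546047198
@24  (24,17):136717357942·23+3256091103430→6400590336096, (24,18):4546047198·23+136717357942→241276443496
@25  (25,18):241276443496·24+6400590336096→12191224980000
Read c(25,18) = 12191224980000.

12191224980000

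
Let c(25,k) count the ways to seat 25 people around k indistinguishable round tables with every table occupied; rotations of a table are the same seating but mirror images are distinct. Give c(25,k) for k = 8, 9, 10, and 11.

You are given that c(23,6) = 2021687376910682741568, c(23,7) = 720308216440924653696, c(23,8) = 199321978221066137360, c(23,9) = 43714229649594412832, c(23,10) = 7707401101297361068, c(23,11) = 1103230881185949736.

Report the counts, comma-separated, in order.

[24] T[24,7]:23*720308216440924653696+2021687376910682741568=18588776355051949776576 · T[24,8]:23*199321978221066137360+720308216440924653696=5304713715525445812976 · T[24,9]:23*43714229649594412832+199321978221066137360=1204749260161737632496 · T[24,10]:23*7707401101297361068+43714229649594412832=220984454979433717396 · T[24,11]:23*1103230881185949736+7707401101297361068=33081711368574204996
[25] T[25,8]:24*5304713715525445812976+18588776355051949776576=145901905527662649288000 · T[25,9]:24*1204749260161737632496+5304713715525445812976=34218695959407148992880 · T[25,10]:24*220984454979433717396+1204749260161737632496=6508376179668146850000 · T[25,11]:24*33081711368574204996+220984454979433717396=1014945527825214637300
Read c(25,8) = 145901905527662649288000, c(25,9) = 34218695959407148992880, c(25,10) = 6508376179668146850000, c(25,11) = 1014945527825214637300.

145901905527662649288000, 34218695959407148992880, 6508376179668146850000, 1014945527825214637300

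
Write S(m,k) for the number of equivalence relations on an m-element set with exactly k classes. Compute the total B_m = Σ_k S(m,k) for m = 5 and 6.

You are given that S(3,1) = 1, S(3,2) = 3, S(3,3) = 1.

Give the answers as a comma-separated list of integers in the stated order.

52, 203

@4  (4,1):1·1+0→1, (4,2):3·2+1→7, (4,3):1·3+3→6, (4,4):0·4+1→1
@5  (5,1):1·1+0→1, (5,2):7·2+1→15, (5,3):6·3+7→25, (5,4):1·4+6→10, (5,5):0·5+1→1
@6  (6,1):1·1+0→1, (6,2):15·2+1→31, (6,3):25·3+15→90, (6,4):10·4+25→65, (6,5):1·5+10→15, (6,6):0·6+1→1
B_5 = ΣS(5,k) = 1+15+25+10+1 = 52
B_6 = ΣS(6,k) = 1+31+90+65+15+1 = 203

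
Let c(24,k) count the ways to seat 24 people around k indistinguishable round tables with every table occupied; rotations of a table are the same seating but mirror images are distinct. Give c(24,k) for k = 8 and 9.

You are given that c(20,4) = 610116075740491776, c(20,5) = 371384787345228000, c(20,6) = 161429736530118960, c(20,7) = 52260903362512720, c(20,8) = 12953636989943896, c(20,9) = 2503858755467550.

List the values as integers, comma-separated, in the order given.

5304713715525445812976, 1204749260161737632496

[21] T[21,5]:20*371384787345228000+610116075740491776=8037811822645051776 · T[21,6]:20*161429736530118960+371384787345228000=3599979517947607200 · T[21,7]:20*52260903362512720+161429736530118960=1206647803780373360 · T[21,8]:20*12953636989943896+52260903362512720=311333643161390640 · T[21,9]:20*2503858755467550+12953636989943896=63030812099294896
[22] T[22,6]:21*3599979517947607200+8037811822645051776=83637381699544802976 · T[22,7]:21*1206647803780373360+3599979517947607200=28939583397335447760 · T[22,8]:21*311333643161390640+1206647803780373360=7744654310169576800 · T[22,9]:21*63030812099294896+311333643161390640=1634980697246583456
[23] T[23,7]:22*28939583397335447760+83637381699544802976=720308216440924653696 · T[23,8]:22*7744654310169576800+28939583397335447760=199321978221066137360 · T[23,9]:22*1634980697246583456+7744654310169576800=43714229649594412832
[24] T[24,8]:23*199321978221066137360+720308216440924653696=5304713715525445812976 · T[24,9]:23*43714229649594412832+199321978221066137360=1204749260161737632496
Read c(24,8) = 5304713715525445812976, c(24,9) = 1204749260161737632496.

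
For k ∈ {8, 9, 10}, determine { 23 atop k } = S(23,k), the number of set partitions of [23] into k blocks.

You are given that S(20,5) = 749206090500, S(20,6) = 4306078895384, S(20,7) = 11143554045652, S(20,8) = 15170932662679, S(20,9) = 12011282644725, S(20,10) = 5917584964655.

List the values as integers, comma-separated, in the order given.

[21] T[21,6]:6*4306078895384+749206090500=26585679462804 · T[21,7]:7*11143554045652+4306078895384=82310957214948 · T[21,8]:8*15170932662679+11143554045652=132511015347084 · T[21,9]:9*12011282644725+15170932662679=123272476465204 · T[21,10]:10*5917584964655+12011282644725=71187132291275
[22] T[22,7]:7*82310957214948+26585679462804=602762379967440 · T[22,8]:8*132511015347084+82310957214948=1142399079991620 · T[22,9]:9*123272476465204+132511015347084=1241963303533920 · T[22,10]:10*71187132291275+123272476465204=835143799377954
[23] T[23,8]:8*1142399079991620+602762379967440=9741955019900400 · T[23,9]:9*1241963303533920+1142399079991620=12320068811796900 · T[23,10]:10*835143799377954+1241963303533920=9593401297313460
Read S(23,8) = 9741955019900400, S(23,9) = 12320068811796900, S(23,10) = 9593401297313460.

9741955019900400, 12320068811796900, 9593401297313460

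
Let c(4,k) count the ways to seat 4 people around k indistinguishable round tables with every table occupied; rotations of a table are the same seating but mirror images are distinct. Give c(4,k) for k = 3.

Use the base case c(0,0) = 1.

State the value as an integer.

6

i=1: T(1,1)=1+0·0=1
i=2: T(2,1)=0+1·1=1 | T(2,2)=1+1·0=1
i=3: T(3,2)=1+2·1=3 | T(3,3)=1+2·0=1
i=4: T(4,3)=3+3·1=6
Read c(4,3) = 6.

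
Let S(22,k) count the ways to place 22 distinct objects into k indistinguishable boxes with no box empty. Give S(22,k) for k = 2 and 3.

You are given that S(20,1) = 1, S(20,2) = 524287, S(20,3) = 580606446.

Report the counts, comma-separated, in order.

r21: T_21,1=1×1+0=1; T_21,2=2×524287+1=1048575; T_21,3=3×580606446+524287=1742343625
r22: T_22,2=2×1048575+1=2097151; T_22,3=3×1742343625+1048575=5228079450
Read S(22,2) = 2097151, S(22,3) = 5228079450.

2097151, 5228079450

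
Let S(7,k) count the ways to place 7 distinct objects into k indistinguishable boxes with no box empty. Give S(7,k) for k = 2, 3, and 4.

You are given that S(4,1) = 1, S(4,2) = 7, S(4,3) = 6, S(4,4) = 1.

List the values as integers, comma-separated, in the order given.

@5  (5,1):1·1+0→1, (5,2):7·2+1→15, (5,3):6·3+7→25, (5,4):1·4+6→10
@6  (6,1):1·1+0→1, (6,2):15·2+1→31, (6,3):25·3+15→90, (6,4):10·4+25→65
@7  (7,2):31·2+1→63, (7,3):90·3+31→301, (7,4):65·4+90→350
Read S(7,2) = 63, S(7,3) = 301, S(7,4) = 350.

63, 301, 350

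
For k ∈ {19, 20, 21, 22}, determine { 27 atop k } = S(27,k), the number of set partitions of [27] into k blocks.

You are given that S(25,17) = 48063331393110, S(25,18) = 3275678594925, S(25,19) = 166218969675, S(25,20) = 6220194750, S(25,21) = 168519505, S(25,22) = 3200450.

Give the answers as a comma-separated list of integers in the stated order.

i=26: T(26,18)=48063331393110+18·3275678594925=107025546101760 | T(26,19)=3275678594925+19·166218969675=6433839018750 | T(26,20)=166218969675+20·6220194750=290622864675 | T(26,21)=6220194750+21·168519505=9759104355 | T(26,22)=168519505+22·3200450=238929405
i=27: T(27,19)=107025546101760+19·6433839018750=229268487458010 | T(27,20)=6433839018750+20·290622864675=12246296312250 | T(27,21)=290622864675+21·9759104355=495564056130 | T(27,22)=9759104355+22·238929405=15015551265
Read S(27,19) = 229268487458010, S(27,20) = 12246296312250, S(27,21) = 495564056130, S(27,22) = 15015551265.

229268487458010, 12246296312250, 495564056130, 15015551265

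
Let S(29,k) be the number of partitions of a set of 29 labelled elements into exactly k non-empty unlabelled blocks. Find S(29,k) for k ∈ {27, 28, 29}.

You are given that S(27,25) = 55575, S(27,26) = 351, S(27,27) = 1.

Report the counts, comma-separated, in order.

i=28: T(28,26)=55575+26·351=64701 | T(28,27)=351+27·1=378 | T(28,28)=1+28·0=1
i=29: T(29,27)=64701+27·378=74907 | T(29,28)=378+28·1=406 | T(29,29)=1+29·0=1
Read S(29,27) = 74907, S(29,28) = 406, S(29,29) = 1.

74907, 406, 1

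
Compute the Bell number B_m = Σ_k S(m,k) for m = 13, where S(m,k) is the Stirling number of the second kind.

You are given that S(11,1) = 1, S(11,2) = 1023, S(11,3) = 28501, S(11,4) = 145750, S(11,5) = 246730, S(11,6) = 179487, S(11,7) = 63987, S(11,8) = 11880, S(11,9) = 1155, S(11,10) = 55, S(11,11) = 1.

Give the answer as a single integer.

27644437

i=12: T(12,1)=0+1·1=1 | T(12,2)=1+2·1023=2047 | T(12,3)=1023+3·28501=86526 | T(12,4)=28501+4·145750=611501 | T(12,5)=145750+5·246730=1379400 | T(12,6)=246730+6·179487=1323652 | T(12,7)=179487+7·63987=627396 | T(12,8)=63987+8·11880=159027 | T(12,9)=11880+9·1155=22275 | T(12,10)=1155+10·55=1705 | T(12,11)=55+11·1=66 | T(12,12)=1+12·0=1
i=13: T(13,1)=0+1·1=1 | T(13,2)=1+2·2047=4095 | T(13,3)=2047+3·86526=261625 | T(13,4)=86526+4·611501=2532530 | T(13,5)=611501+5·1379400=7508501 | T(13,6)=1379400+6·1323652=9321312 | T(13,7)=1323652+7·627396=5715424 | T(13,8)=627396+8·159027=1899612 | T(13,9)=159027+9·22275=359502 | T(13,10)=22275+10·1705=39325 | T(13,11)=1705+11·66=2431 | T(13,12)=66+12·1=78 | T(13,13)=1+13·0=1
B_13 = ΣS(13,k) = 1+4095+261625+2532530+7508501+9321312+5715424+1899612+359502+39325+2431+78+1 = 27644437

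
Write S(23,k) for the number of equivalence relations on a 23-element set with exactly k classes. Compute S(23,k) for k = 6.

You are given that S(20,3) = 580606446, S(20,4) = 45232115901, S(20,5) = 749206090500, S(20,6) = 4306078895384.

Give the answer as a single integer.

998969857983405

r21: T_21,4=4×45232115901+580606446=181509070050; T_21,5=5×749206090500+45232115901=3791262568401; T_21,6=6×4306078895384+749206090500=26585679462804
r22: T_22,5=5×3791262568401+181509070050=19137821912055; T_22,6=6×26585679462804+3791262568401=163305339345225
r23: T_23,6=6×163305339345225+19137821912055=998969857983405
Read S(23,6) = 998969857983405.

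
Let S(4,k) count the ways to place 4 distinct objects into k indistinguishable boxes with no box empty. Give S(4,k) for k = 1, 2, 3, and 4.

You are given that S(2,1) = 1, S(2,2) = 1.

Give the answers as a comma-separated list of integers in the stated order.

1, 7, 6, 1

@3  (3,1):1·1+0→1, (3,2):1·2+1→3, (3,3):0·3+1→1
@4  (4,1):1·1+0→1, (4,2):3·2+1→7, (4,3):1·3+3→6, (4,4):0·4+1→1
Read S(4,1) = 1, S(4,2) = 7, S(4,3) = 6, S(4,4) = 1.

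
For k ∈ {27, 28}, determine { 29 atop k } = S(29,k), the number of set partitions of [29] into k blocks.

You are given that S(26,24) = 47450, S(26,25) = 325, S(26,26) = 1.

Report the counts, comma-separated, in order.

74907, 406

[27] T[27,25]:25*325+47450=55575 · T[27,26]:26*1+325=351 · T[27,27]:27*0+1=1
[28] T[28,26]:26*351+55575=64701 · T[28,27]:27*1+351=378 · T[28,28]:28*0+1=1
[29] T[29,27]:27*378+64701=74907 · T[29,28]:28*1+378=406
Read S(29,27) = 74907, S(29,28) = 406.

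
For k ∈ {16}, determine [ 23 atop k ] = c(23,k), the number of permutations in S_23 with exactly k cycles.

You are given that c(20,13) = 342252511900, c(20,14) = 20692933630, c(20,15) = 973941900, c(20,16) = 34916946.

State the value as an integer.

3256091103430

i=21: T(21,14)=342252511900+20·20692933630=756111184500 | T(21,15)=20692933630+20·973941900=40171771630 | T(21,16)=973941900+20·34916946=1672280820
i=22: T(22,15)=756111184500+21·40171771630=1599718388730 | T(22,16)=40171771630+21·1672280820=75289668850
i=23: T(23,16)=1599718388730+22·75289668850=3256091103430
Read c(23,16) = 3256091103430.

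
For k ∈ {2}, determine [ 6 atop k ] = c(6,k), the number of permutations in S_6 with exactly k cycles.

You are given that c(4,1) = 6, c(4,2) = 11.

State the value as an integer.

r5: T_5,1=4×6+0=24; T_5,2=4×11+6=50
r6: T_6,2=5×50+24=274
Read c(6,2) = 274.

274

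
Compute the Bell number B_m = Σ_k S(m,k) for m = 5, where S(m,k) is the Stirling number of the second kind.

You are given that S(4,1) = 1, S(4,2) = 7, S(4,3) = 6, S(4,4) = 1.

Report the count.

52

row 5: T[5][1]=1·1+0=1  T[5][2]=2·7+1=15  T[5][3]=3·6+7=25  T[5][4]=4·1+6=10  T[5][5]=5·0+1=1
B_5 = ΣS(5,k) = 1+15+25+10+1 = 52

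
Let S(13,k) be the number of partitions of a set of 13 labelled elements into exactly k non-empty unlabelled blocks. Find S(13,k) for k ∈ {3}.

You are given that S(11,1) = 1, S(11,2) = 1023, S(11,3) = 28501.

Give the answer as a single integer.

261625

r12: T_12,2=2×1023+1=2047; T_12,3=3×28501+1023=86526
r13: T_13,3=3×86526+2047=261625
Read S(13,3) = 261625.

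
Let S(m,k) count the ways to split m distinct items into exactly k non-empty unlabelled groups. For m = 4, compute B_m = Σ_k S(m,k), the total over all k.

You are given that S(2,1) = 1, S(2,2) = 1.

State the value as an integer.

i=3: T(3,1)=0+1·1=1 | T(3,2)=1+2·1=3 | T(3,3)=1+3·0=1
i=4: T(4,1)=0+1·1=1 | T(4,2)=1+2·3=7 | T(4,3)=3+3·1=6 | T(4,4)=1+4·0=1
B_4 = ΣS(4,k) = 1+7+6+1 = 15

15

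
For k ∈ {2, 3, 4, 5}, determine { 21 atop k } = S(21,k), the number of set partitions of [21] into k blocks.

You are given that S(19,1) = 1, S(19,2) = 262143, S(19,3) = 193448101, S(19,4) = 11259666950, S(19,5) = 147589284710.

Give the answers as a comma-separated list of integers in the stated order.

1048575, 1742343625, 181509070050, 3791262568401

r20: T_20,1=1×1+0=1; T_20,2=2×262143+1=524287; T_20,3=3×193448101+262143=580606446; T_20,4=4×11259666950+193448101=45232115901; T_20,5=5×147589284710+11259666950=749206090500
r21: T_21,2=2×524287+1=1048575; T_21,3=3×580606446+524287=1742343625; T_21,4=4×45232115901+580606446=181509070050; T_21,5=5×749206090500+45232115901=3791262568401
Read S(21,2) = 1048575, S(21,3) = 1742343625, S(21,4) = 181509070050, S(21,5) = 3791262568401.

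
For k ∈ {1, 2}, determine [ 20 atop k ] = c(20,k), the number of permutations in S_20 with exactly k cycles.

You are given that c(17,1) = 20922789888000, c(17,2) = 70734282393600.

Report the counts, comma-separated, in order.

@18  (18,1):20922789888000·17+0→355687428096000, (18,2):70734282393600·17+20922789888000→1223405590579200
@19  (19,1):355687428096000·18+0→6402373705728000, (19,2):1223405590579200·18+355687428096000→22376988058521600
@20  (20,1):6402373705728000·19+0→121645100408832000, (20,2):22376988058521600·19+6402373705728000→431565146817638400
Read c(20,1) = 121645100408832000, c(20,2) = 431565146817638400.

121645100408832000, 431565146817638400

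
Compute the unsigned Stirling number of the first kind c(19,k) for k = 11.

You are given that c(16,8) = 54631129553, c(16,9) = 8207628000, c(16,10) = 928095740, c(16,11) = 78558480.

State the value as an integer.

r17: T_17,9=16×8207628000+54631129553=185953177553; T_17,10=16×928095740+8207628000=23057159840; T_17,11=16×78558480+928095740=2185031420
r18: T_18,10=17×23057159840+185953177553=577924894833; T_18,11=17×2185031420+23057159840=60202693980
r19: T_19,11=18×60202693980+577924894833=1661573386473
Read c(19,11) = 1661573386473.

1661573386473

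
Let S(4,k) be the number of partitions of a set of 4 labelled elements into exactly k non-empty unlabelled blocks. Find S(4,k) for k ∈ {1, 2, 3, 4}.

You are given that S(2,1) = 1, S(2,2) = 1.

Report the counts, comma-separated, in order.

1, 7, 6, 1

row 3: T[3][1]=1·1+0=1  T[3][2]=2·1+1=3  T[3][3]=3·0+1=1
row 4: T[4][1]=1·1+0=1  T[4][2]=2·3+1=7  T[4][3]=3·1+3=6  T[4][4]=4·0+1=1
Read S(4,1) = 1, S(4,2) = 7, S(4,3) = 6, S(4,4) = 1.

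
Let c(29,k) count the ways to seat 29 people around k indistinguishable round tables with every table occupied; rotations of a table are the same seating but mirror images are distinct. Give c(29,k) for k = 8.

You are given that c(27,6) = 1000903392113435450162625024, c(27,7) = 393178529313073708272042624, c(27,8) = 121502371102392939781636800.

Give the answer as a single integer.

row 28: T[28][7]=27·393178529313073708272042624+1000903392113435450162625024=11616723683566425573507775872  T[28][8]=27·121502371102392939781636800+393178529313073708272042624=3673742549077683082376236224
row 29: T[29][8]=28·3673742549077683082376236224+11616723683566425573507775872=114481515057741551880042390144
Read c(29,8) = 114481515057741551880042390144.

114481515057741551880042390144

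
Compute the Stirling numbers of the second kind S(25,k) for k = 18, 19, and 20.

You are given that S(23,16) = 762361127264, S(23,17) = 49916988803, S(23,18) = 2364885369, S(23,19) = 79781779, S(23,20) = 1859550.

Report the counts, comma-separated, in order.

i=24: T(24,17)=762361127264+17·49916988803=1610949936915 | T(24,18)=49916988803+18·2364885369=92484925445 | T(24,19)=2364885369+19·79781779=3880739170 | T(24,20)=79781779+20·1859550=116972779
i=25: T(25,18)=1610949936915+18·92484925445=3275678594925 | T(25,19)=92484925445+19·3880739170=166218969675 | T(25,20)=3880739170+20·116972779=6220194750
Read S(25,18) = 3275678594925, S(25,19) = 166218969675, S(25,20) = 6220194750.

3275678594925, 166218969675, 6220194750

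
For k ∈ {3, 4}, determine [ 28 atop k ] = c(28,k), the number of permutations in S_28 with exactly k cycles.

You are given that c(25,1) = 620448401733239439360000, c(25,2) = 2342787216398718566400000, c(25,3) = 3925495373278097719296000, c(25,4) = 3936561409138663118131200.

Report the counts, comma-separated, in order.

[26] T[26,1]:25*620448401733239439360000+0=15511210043330985984000000 · T[26,2]:25*2342787216398718566400000+620448401733239439360000=59190128811701203599360000 · T[26,3]:25*3925495373278097719296000+2342787216398718566400000=100480171548351161548800000 · T[26,4]:25*3936561409138663118131200+3925495373278097719296000=102339530601744675672576000
[27] T[27,2]:26*59190128811701203599360000+15511210043330985984000000=1554454559147562279567360000 · T[27,3]:26*100480171548351161548800000+59190128811701203599360000=2671674589068831403868160000 · T[27,4]:26*102339530601744675672576000+100480171548351161548800000=2761307967193712729035776000
[28] T[28,3]:27*2671674589068831403868160000+1554454559147562279567360000=73689668464006010184007680000 · T[28,4]:27*2761307967193712729035776000+2671674589068831403868160000=77226989703299075087834112000
Read c(28,3) = 73689668464006010184007680000, c(28,4) = 77226989703299075087834112000.

73689668464006010184007680000, 77226989703299075087834112000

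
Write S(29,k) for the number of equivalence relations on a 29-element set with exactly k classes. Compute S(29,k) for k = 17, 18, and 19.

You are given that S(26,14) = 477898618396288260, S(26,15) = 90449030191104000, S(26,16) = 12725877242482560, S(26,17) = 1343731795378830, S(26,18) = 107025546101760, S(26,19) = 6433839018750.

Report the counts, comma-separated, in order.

r27: T_27,15=15×90449030191104000+477898618396288260=1834634071262848260; T_27,16=16×12725877242482560+90449030191104000=294063066070824960; T_27,17=17×1343731795378830+12725877242482560=35569317763922670; T_27,18=18×107025546101760+1343731795378830=3270191625210510; T_27,19=19×6433839018750+107025546101760=229268487458010
r28: T_28,16=16×294063066070824960+1834634071262848260=6539643128396047620; T_28,17=17×35569317763922670+294063066070824960=898741468057510350; T_28,18=18×3270191625210510+35569317763922670=94432767017711850; T_28,19=19×229268487458010+3270191625210510=7626292886912700
r29: T_29,17=17×898741468057510350+6539643128396047620=21818248085373723570; T_29,18=18×94432767017711850+898741468057510350=2598531274376323650; T_29,19=19×7626292886912700+94432767017711850=239332331869053150
Read S(29,17) = 21818248085373723570, S(29,18) = 2598531274376323650, S(29,19) = 239332331869053150.

21818248085373723570, 2598531274376323650, 239332331869053150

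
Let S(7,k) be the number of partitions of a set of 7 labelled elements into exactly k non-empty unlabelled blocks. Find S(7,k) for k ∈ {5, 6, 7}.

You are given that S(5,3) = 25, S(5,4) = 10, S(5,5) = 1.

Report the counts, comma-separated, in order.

row 6: T[6][4]=4·10+25=65  T[6][5]=5·1+10=15  T[6][6]=6·0+1=1
row 7: T[7][5]=5·15+65=140  T[7][6]=6·1+15=21  T[7][7]=7·0+1=1
Read S(7,5) = 140, S(7,6) = 21, S(7,7) = 1.

140, 21, 1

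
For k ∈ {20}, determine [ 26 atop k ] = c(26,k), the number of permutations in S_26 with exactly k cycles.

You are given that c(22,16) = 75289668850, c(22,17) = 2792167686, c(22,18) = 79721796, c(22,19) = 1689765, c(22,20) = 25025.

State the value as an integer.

@23  (23,17):2792167686·22+75289668850→136717357942, (23,18):79721796·22+2792167686→4546047198, (23,19):1689765·22+79721796→116896626, (23,20):25025·22+1689765→2240315
@24  (24,18):4546047198·23+136717357942→241276443496, (24,19):116896626·23+4546047198→7234669596, (24,20):2240315·23+116896626→168423871
@25  (25,19):7234669596·24+241276443496→414908513800, (25,20):168423871·24+7234669596→11276842500
@26  (26,20):11276842500·25+414908513800→696829576300
Read c(26,20) = 696829576300.

696829576300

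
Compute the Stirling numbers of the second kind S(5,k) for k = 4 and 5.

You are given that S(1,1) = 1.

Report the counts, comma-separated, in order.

[2] T[2,1]:1*1+0=1 · T[2,2]:2*0+1=1
[3] T[3,2]:2*1+1=3 · T[3,3]:3*0+1=1
[4] T[4,3]:3*1+3=6 · T[4,4]:4*0+1=1
[5] T[5,4]:4*1+6=10 · T[5,5]:5*0+1=1
Read S(5,4) = 10, S(5,5) = 1.

10, 1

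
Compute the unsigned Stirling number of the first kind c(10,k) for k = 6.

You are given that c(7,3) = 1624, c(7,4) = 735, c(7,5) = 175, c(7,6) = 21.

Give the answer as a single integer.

@8  (8,4):735·7+1624→6769, (8,5):175·7+735→1960, (8,6):21·7+175→322
@9  (9,5):1960·8+6769→22449, (9,6):322·8+1960→4536
@10  (10,6):4536·9+22449→63273
Read c(10,6) = 63273.

63273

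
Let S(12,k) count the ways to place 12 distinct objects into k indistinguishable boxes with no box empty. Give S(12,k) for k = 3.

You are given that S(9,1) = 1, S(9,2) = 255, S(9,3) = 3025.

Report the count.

86526

r10: T_10,1=1×1+0=1; T_10,2=2×255+1=511; T_10,3=3×3025+255=9330
r11: T_11,2=2×511+1=1023; T_11,3=3×9330+511=28501
r12: T_12,3=3×28501+1023=86526
Read S(12,3) = 86526.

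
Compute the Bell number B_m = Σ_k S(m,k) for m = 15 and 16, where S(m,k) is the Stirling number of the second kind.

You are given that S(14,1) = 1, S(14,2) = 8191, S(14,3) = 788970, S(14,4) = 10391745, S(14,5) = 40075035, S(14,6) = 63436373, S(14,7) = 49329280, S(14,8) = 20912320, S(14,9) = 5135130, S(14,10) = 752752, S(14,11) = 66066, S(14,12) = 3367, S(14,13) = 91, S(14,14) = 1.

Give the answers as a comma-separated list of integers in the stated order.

1382958545, 10480142147

row 15: T[15][1]=1·1+0=1  T[15][2]=2·8191+1=16383  T[15][3]=3·788970+8191=2375101  T[15][4]=4·10391745+788970=42355950  T[15][5]=5·40075035+10391745=210766920  T[15][6]=6·63436373+40075035=420693273  T[15][7]=7·49329280+63436373=408741333  T[15][8]=8·20912320+49329280=216627840  T[15][9]=9·5135130+20912320=67128490  T[15][10]=10·752752+5135130=12662650  T[15][11]=11·66066+752752=1479478  T[15][12]=12·3367+66066=106470  T[15][13]=13·91+3367=4550  T[15][14]=14·1+91=105  T[15][15]=15·0+1=1
row 16: T[16][1]=1·1+0=1  T[16][2]=2·16383+1=32767  T[16][3]=3·2375101+16383=7141686  T[16][4]=4·42355950+2375101=171798901  T[16][5]=5·210766920+42355950=1096190550  T[16][6]=6·420693273+210766920=2734926558  T[16][7]=7·408741333+420693273=3281882604  T[16][8]=8·216627840+408741333=2141764053  T[16][9]=9·67128490+216627840=820784250  T[16][10]=10·12662650+67128490=193754990  T[16][11]=11·1479478+12662650=28936908  T[16][12]=12·106470+1479478=2757118  T[16][13]=13·4550+106470=165620  T[16][14]=14·105+4550=6020  T[16][15]=15·1+105=120  T[16][16]=16·0+1=1
B_15 = ΣS(15,k) = 1+16383+2375101+42355950+210766920+420693273+408741333+216627840+67128490+12662650+1479478+106470+4550+105+1 = 1382958545
B_16 = ΣS(16,k) = 1+32767+7141686+171798901+1096190550+2734926558+3281882604+2141764053+820784250+193754990+28936908+2757118+165620+6020+120+1 = 10480142147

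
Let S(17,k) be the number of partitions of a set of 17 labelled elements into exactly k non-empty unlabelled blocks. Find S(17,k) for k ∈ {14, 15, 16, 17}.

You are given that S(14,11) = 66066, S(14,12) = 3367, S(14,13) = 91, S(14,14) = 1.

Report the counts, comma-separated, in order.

row 15: T[15][12]=12·3367+66066=106470  T[15][13]=13·91+3367=4550  T[15][14]=14·1+91=105  T[15][15]=15·0+1=1
row 16: T[16][13]=13·4550+106470=165620  T[16][14]=14·105+4550=6020  T[16][15]=15·1+105=120  T[16][16]=16·0+1=1
row 17: T[17][14]=14·6020+165620=249900  T[17][15]=15·120+6020=7820  T[17][16]=16·1+120=136  T[17][17]=17·0+1=1
Read S(17,14) = 249900, S(17,15) = 7820, S(17,16) = 136, S(17,17) = 1.

249900, 7820, 136, 1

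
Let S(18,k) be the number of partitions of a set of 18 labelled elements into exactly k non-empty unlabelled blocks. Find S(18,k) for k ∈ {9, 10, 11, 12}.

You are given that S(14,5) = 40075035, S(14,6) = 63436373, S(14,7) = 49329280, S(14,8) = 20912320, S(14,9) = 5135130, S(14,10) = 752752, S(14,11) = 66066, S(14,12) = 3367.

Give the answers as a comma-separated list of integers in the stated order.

[15] T[15,6]:6*63436373+40075035=420693273 · T[15,7]:7*49329280+63436373=408741333 · T[15,8]:8*20912320+49329280=216627840 · T[15,9]:9*5135130+20912320=67128490 · T[15,10]:10*752752+5135130=12662650 · T[15,11]:11*66066+752752=1479478 · T[15,12]:12*3367+66066=106470
[16] T[16,7]:7*408741333+420693273=3281882604 · T[16,8]:8*216627840+408741333=2141764053 · T[16,9]:9*67128490+216627840=820784250 · T[16,10]:10*12662650+67128490=193754990 · T[16,11]:11*1479478+12662650=28936908 · T[16,12]:12*106470+1479478=2757118
[17] T[17,8]:8*2141764053+3281882604=20415995028 · T[17,9]:9*820784250+2141764053=9528822303 · T[17,10]:10*193754990+820784250=2758334150 · T[17,11]:11*28936908+193754990=512060978 · T[17,12]:12*2757118+28936908=62022324
[18] T[18,9]:9*9528822303+20415995028=106175395755 · T[18,10]:10*2758334150+9528822303=37112163803 · T[18,11]:11*512060978+2758334150=8391004908 · T[18,12]:12*62022324+512060978=1256328866
Read S(18,9) = 106175395755, S(18,10) = 37112163803, S(18,11) = 8391004908, S(18,12) = 1256328866.

106175395755, 37112163803, 8391004908, 1256328866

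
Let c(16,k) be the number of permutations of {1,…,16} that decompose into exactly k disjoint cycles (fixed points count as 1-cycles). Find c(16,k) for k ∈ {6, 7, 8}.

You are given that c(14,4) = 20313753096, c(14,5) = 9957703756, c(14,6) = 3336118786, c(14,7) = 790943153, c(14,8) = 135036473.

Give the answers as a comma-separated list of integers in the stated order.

row 15: T[15][5]=14·9957703756+20313753096=159721605680  T[15][6]=14·3336118786+9957703756=56663366760  T[15][7]=14·790943153+3336118786=14409322928  T[15][8]=14·135036473+790943153=2681453775
row 16: T[16][6]=15·56663366760+159721605680=1009672107080  T[16][7]=15·14409322928+56663366760=272803210680  T[16][8]=15·2681453775+14409322928=54631129553
Read c(16,6) = 1009672107080, c(16,7) = 272803210680, c(16,8) = 54631129553.

1009672107080, 272803210680, 54631129553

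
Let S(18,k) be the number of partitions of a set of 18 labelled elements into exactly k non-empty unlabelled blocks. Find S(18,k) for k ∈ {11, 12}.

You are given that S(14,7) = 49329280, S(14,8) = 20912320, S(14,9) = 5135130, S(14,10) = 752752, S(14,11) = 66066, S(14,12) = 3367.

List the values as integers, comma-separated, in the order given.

8391004908, 1256328866

i=15: T(15,8)=49329280+8·20912320=216627840 | T(15,9)=20912320+9·5135130=67128490 | T(15,10)=5135130+10·752752=12662650 | T(15,11)=752752+11·66066=1479478 | T(15,12)=66066+12·3367=106470
i=16: T(16,9)=216627840+9·67128490=820784250 | T(16,10)=67128490+10·12662650=193754990 | T(16,11)=12662650+11·1479478=28936908 | T(16,12)=1479478+12·106470=2757118
i=17: T(17,10)=820784250+10·193754990=2758334150 | T(17,11)=193754990+11·28936908=512060978 | T(17,12)=28936908+12·2757118=62022324
i=18: T(18,11)=2758334150+11·512060978=8391004908 | T(18,12)=512060978+12·62022324=1256328866
Read S(18,11) = 8391004908, S(18,12) = 1256328866.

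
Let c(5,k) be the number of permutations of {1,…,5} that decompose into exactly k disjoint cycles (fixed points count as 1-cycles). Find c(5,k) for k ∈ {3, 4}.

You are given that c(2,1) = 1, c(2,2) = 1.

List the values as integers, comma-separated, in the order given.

35, 10

r3: T_3,1=2×1+0=2; T_3,2=2×1+1=3; T_3,3=2×0+1=1
r4: T_4,2=3×3+2=11; T_4,3=3×1+3=6; T_4,4=3×0+1=1
r5: T_5,3=4×6+11=35; T_5,4=4×1+6=10
Read c(5,3) = 35, c(5,4) = 10.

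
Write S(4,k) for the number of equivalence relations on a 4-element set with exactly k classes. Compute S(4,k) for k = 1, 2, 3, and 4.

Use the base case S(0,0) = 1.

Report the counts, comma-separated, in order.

[1] T[1,1]:1*0+1=1
[2] T[2,1]:1*1+0=1 · T[2,2]:2*0+1=1
[3] T[3,1]:1*1+0=1 · T[3,2]:2*1+1=3 · T[3,3]:3*0+1=1
[4] T[4,1]:1*1+0=1 · T[4,2]:2*3+1=7 · T[4,3]:3*1+3=6 · T[4,4]:4*0+1=1
Read S(4,1) = 1, S(4,2) = 7, S(4,3) = 6, S(4,4) = 1.

1, 7, 6, 1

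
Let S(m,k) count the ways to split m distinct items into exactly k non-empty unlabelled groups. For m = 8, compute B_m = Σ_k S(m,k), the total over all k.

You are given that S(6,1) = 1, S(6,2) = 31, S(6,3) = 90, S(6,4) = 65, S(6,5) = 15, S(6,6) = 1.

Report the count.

[7] T[7,1]:1*1+0=1 · T[7,2]:2*31+1=63 · T[7,3]:3*90+31=301 · T[7,4]:4*65+90=350 · T[7,5]:5*15+65=140 · T[7,6]:6*1+15=21 · T[7,7]:7*0+1=1
[8] T[8,1]:1*1+0=1 · T[8,2]:2*63+1=127 · T[8,3]:3*301+63=966 · T[8,4]:4*350+301=1701 · T[8,5]:5*140+350=1050 · T[8,6]:6*21+140=266 · T[8,7]:7*1+21=28 · T[8,8]:8*0+1=1
B_8 = ΣS(8,k) = 1+127+966+1701+1050+266+28+1 = 4140

4140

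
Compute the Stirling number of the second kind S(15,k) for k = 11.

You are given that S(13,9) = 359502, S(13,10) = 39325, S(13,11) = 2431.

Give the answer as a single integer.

1479478

i=14: T(14,10)=359502+10·39325=752752 | T(14,11)=39325+11·2431=66066
i=15: T(15,11)=752752+11·66066=1479478
Read S(15,11) = 1479478.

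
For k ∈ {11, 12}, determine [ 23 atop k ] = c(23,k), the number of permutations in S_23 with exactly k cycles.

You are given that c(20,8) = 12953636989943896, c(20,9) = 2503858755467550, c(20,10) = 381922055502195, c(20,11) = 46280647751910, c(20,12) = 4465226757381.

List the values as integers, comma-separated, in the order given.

r21: T_21,9=20×2503858755467550+12953636989943896=63030812099294896; T_21,10=20×381922055502195+2503858755467550=10142299865511450; T_21,11=20×46280647751910+381922055502195=1307535010540395; T_21,12=20×4465226757381+46280647751910=135585182899530
r22: T_22,10=21×10142299865511450+63030812099294896=276019109275035346; T_22,11=21×1307535010540395+10142299865511450=37600535086859745; T_22,12=21×135585182899530+1307535010540395=4154823851430525
r23: T_23,11=22×37600535086859745+276019109275035346=1103230881185949736; T_23,12=22×4154823851430525+37600535086859745=129006659818331295
Read c(23,11) = 1103230881185949736, c(23,12) = 129006659818331295.

1103230881185949736, 129006659818331295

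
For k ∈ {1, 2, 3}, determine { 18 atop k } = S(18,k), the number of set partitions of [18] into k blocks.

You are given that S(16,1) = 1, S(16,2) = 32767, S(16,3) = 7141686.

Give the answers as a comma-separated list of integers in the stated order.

i=17: T(17,1)=0+1·1=1 | T(17,2)=1+2·32767=65535 | T(17,3)=32767+3·7141686=21457825
i=18: T(18,1)=0+1·1=1 | T(18,2)=1+2·65535=131071 | T(18,3)=65535+3·21457825=64439010
Read S(18,1) = 1, S(18,2) = 131071, S(18,3) = 64439010.

1, 131071, 64439010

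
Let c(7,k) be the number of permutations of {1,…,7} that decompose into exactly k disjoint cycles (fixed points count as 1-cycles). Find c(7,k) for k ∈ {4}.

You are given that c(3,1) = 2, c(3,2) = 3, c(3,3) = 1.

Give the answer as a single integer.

row 4: T[4][1]=3·2+0=6  T[4][2]=3·3+2=11  T[4][3]=3·1+3=6  T[4][4]=3·0+1=1
row 5: T[5][2]=4·11+6=50  T[5][3]=4·6+11=35  T[5][4]=4·1+6=10
row 6: T[6][3]=5·35+50=225  T[6][4]=5·10+35=85
row 7: T[7][4]=6·85+225=735
Read c(7,4) = 735.

735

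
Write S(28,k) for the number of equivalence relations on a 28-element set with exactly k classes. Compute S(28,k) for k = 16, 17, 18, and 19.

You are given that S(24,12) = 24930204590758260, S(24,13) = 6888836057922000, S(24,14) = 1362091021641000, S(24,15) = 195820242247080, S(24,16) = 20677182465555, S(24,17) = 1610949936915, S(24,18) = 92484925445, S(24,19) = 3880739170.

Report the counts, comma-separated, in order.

r25: T_25,13=13×6888836057922000+24930204590758260=114485073343744260; T_25,14=14×1362091021641000+6888836057922000=25958110360896000; T_25,15=15×195820242247080+1362091021641000=4299394655347200; T_25,16=16×20677182465555+195820242247080=526655161695960; T_25,17=17×1610949936915+20677182465555=48063331393110; T_25,18=18×92484925445+1610949936915=3275678594925; T_25,19=19×3880739170+92484925445=166218969675
r26: T_26,14=14×25958110360896000+114485073343744260=477898618396288260; T_26,15=15×4299394655347200+25958110360896000=90449030191104000; T_26,16=16×526655161695960+4299394655347200=12725877242482560; T_26,17=17×48063331393110+526655161695960=1343731795378830; T_26,18=18×3275678594925+48063331393110=107025546101760; T_26,19=19×166218969675+3275678594925=6433839018750
r27: T_27,15=15×90449030191104000+477898618396288260=1834634071262848260; T_27,16=16×12725877242482560+90449030191104000=294063066070824960; T_27,17=17×1343731795378830+12725877242482560=35569317763922670; T_27,18=18×107025546101760+1343731795378830=3270191625210510; T_27,19=19×6433839018750+107025546101760=229268487458010
r28: T_28,16=16×294063066070824960+1834634071262848260=6539643128396047620; T_28,17=17×35569317763922670+294063066070824960=898741468057510350; T_28,18=18×3270191625210510+35569317763922670=94432767017711850; T_28,19=19×229268487458010+3270191625210510=7626292886912700
Read S(28,16) = 6539643128396047620, S(28,17) = 898741468057510350, S(28,18) = 94432767017711850, S(28,19) = 7626292886912700.

6539643128396047620, 898741468057510350, 94432767017711850, 7626292886912700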